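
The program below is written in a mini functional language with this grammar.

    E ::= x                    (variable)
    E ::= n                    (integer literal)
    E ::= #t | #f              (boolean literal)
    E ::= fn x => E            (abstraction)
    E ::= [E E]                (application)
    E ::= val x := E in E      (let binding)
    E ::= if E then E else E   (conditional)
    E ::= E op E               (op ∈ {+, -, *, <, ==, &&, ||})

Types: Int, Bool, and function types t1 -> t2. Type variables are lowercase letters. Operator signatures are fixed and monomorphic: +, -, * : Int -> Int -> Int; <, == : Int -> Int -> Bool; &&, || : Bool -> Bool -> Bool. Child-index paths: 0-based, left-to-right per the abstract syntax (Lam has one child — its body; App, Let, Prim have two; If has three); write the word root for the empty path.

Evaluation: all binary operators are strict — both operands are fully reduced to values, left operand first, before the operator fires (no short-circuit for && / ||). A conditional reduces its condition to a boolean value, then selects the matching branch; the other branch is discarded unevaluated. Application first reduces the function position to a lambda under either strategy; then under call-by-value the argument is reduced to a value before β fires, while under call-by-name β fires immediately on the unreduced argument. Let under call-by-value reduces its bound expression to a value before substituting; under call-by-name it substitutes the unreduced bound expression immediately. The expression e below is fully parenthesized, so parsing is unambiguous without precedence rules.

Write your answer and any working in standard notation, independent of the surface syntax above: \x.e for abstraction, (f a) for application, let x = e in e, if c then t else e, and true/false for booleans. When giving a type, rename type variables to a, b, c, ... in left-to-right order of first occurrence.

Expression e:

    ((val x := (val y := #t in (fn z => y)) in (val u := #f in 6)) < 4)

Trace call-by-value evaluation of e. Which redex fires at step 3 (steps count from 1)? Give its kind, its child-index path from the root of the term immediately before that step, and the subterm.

Working:
step 0: ((let x = (let y = true in (\z.y)) in (let u = false in 6)) < 4)
step 1: [let@0.0] ((let x = (\z.true) in (let u = false in 6)) < 4)
step 2: [let@0] ((let u = false in 6) < 4)
step 3: [let@0] (6 < 4)

Answer: let at 0 : (let u = false in 6)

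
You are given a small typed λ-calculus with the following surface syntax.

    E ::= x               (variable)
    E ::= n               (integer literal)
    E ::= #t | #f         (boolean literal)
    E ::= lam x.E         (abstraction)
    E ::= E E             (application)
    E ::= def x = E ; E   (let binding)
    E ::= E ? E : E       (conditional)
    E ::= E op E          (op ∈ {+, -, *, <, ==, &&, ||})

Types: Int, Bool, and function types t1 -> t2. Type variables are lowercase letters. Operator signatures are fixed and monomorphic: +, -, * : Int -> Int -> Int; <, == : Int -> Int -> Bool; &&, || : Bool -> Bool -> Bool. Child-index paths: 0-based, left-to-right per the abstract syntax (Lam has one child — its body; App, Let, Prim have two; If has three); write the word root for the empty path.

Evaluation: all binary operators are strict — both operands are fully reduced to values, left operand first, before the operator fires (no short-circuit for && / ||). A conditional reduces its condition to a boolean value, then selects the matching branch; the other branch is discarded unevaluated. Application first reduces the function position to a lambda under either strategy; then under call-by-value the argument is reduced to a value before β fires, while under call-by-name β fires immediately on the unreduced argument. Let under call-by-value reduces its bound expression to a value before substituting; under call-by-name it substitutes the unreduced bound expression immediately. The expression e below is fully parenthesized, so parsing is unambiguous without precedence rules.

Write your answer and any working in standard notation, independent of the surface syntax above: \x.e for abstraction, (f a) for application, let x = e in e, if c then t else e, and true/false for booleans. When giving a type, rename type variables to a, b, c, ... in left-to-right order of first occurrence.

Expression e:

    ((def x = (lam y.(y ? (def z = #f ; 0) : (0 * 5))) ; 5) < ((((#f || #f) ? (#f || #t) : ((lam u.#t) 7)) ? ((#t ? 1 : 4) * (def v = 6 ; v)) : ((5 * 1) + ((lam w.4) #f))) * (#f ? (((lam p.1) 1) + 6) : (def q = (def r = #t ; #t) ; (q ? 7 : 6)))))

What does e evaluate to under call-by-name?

Working:
step 0: ((let x = (\y.(if y then (let z = false in 0) else (0 * 5))) in 5) < ((if (if (false || false) then (false || true) else ((\u.true) 7)) then ((if true then 1 else 4) * (let v = 6 in v)) else ((5 * 1) + ((\w.4) false))) * (if false then (((\p.1) 1) + 6) else (let q = (let r = true in true) in (if q then 7 else 6)))))
step 1: [let@0] (5 < ((if (if (false || false) then (false || true) else ((\u.true) 7)) then ((if true then 1 else 4) * (let v = 6 in v)) else ((5 * 1) + ((\w.4) false))) * (if false then (((\p.1) 1) + 6) else (let q = (let r = true in true) in (if q then 7 else 6)))))
step 2: [delta@1.0.0.0] (5 < ((if (if false then (false || true) else ((\u.true) 7)) then ((if true then 1 else 4) * (let v = 6 in v)) else ((5 * 1) + ((\w.4) false))) * (if false then (((\p.1) 1) + 6) else (let q = (let r = true in true) in (if q then 7 else 6)))))
step 3: [if@1.0.0] (5 < ((if ((\u.true) 7) then ((if true then 1 else 4) * (let v = 6 in v)) else ((5 * 1) + ((\w.4) false))) * (if false then (((\p.1) 1) + 6) else (let q = (let r = true in true) in (if q then 7 else 6)))))
step 4: [beta@1.0.0] (5 < ((if true then ((if true then 1 else 4) * (let v = 6 in v)) else ((5 * 1) + ((\w.4) false))) * (if false then (((\p.1) 1) + 6) else (let q = (let r = true in true) in (if q then 7 else 6)))))
step 5: [if@1.0] (5 < (((if true then 1 else 4) * (let v = 6 in v)) * (if false then (((\p.1) 1) + 6) else (let q = (let r = true in true) in (if q then 7 else 6)))))
step 6: [if@1.0.0] (5 < ((1 * (let v = 6 in v)) * (if false then (((\p.1) 1) + 6) else (let q = (let r = true in true) in (if q then 7 else 6)))))
step 7: [let@1.0.1] (5 < ((1 * 6) * (if false then (((\p.1) 1) + 6) else (let q = (let r = true in true) in (if q then 7 else 6)))))
step 8: [delta@1.0] (5 < (6 * (if false then (((\p.1) 1) + 6) else (let q = (let r = true in true) in (if q then 7 else 6)))))
step 9: [if@1.1] (5 < (6 * (let q = (let r = true in true) in (if q then 7 else 6))))
step 10: [let@1.1] (5 < (6 * (if (let r = true in true) then 7 else 6)))
step 11: [let@1.1.0] (5 < (6 * (if true then 7 else 6)))
step 12: [if@1.1] (5 < (6 * 7))
step 13: [delta@1] (5 < 42)
step 14: [delta@root] true

Answer: true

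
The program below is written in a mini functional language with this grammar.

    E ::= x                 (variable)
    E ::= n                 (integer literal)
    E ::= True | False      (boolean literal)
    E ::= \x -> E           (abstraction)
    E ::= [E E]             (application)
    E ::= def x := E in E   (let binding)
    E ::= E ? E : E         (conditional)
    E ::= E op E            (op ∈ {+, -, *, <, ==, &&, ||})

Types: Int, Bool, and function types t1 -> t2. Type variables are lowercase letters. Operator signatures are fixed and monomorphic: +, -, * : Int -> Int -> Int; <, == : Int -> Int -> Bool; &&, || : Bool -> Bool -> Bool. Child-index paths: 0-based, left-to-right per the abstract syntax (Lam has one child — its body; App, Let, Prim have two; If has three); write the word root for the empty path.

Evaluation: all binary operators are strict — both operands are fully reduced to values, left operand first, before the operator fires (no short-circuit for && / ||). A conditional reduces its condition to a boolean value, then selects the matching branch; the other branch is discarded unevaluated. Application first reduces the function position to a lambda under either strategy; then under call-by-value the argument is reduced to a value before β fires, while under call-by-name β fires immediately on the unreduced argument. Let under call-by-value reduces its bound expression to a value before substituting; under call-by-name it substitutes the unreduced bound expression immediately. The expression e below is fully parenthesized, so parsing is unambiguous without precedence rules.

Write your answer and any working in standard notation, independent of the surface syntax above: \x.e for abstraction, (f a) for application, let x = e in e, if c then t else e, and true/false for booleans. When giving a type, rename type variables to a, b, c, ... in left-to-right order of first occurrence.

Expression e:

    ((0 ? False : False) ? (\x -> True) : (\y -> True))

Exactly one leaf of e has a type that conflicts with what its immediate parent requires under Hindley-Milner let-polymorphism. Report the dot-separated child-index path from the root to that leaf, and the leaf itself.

Derivation:
  unify Int ~ Bool
  FAIL: mismatch Int ~ Bool

Answer: 0.0 : 0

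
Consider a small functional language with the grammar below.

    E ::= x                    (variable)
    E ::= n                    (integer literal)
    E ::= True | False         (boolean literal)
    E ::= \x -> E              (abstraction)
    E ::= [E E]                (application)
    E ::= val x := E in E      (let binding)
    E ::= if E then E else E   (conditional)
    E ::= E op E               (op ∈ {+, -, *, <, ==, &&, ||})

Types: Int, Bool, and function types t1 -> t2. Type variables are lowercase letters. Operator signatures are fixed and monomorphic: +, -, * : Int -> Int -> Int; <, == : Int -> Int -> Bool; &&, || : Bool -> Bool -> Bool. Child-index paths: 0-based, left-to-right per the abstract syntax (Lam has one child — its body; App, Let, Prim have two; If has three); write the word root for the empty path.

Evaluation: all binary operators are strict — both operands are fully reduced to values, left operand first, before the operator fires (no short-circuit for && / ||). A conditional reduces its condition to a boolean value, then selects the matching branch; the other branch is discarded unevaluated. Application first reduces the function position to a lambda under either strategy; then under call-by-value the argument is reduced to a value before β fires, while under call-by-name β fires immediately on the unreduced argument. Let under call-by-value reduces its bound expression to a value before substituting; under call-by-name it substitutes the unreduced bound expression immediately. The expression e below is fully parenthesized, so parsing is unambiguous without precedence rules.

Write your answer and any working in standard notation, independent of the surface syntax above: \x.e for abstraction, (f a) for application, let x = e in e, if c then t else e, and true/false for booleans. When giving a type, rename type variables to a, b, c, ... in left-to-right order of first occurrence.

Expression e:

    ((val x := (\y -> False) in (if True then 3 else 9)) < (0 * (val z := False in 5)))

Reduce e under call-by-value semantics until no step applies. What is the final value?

Trace:
step 0: ((let x = (\y.false) in (if true then 3 else 9)) < (0 * (let z = false in 5)))
step 1: [let@0] ((if true then 3 else 9) < (0 * (let z = false in 5)))
step 2: [if@0] (3 < (0 * (let z = false in 5)))
step 3: [let@1.1] (3 < (0 * 5))
step 4: [delta@1] (3 < 0)
step 5: [delta@root] false

Answer: false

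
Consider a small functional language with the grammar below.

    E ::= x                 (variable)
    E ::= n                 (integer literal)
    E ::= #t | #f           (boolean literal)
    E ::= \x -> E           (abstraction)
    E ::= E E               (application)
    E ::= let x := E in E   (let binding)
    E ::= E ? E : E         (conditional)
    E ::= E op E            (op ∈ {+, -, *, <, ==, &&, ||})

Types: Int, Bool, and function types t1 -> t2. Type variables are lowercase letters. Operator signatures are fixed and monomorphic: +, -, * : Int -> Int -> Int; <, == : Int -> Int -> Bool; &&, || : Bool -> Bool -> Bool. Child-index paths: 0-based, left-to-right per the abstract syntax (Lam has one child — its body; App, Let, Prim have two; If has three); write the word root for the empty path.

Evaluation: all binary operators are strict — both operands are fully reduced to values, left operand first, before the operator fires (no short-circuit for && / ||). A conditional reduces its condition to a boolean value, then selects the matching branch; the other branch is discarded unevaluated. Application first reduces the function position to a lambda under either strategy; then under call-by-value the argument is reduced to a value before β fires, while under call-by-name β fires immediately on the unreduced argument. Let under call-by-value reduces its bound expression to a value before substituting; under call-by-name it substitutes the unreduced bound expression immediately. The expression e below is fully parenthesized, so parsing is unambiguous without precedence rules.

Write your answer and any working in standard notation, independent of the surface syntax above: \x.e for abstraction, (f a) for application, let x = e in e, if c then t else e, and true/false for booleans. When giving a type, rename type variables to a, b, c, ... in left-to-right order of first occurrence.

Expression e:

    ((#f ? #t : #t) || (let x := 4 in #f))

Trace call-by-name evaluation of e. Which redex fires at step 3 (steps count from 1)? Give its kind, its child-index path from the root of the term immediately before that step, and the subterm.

Working:
step 0: ((if false then true else true) || (let x = 4 in false))
step 1: [if@0] (true || (let x = 4 in false))
step 2: [let@1] (true || false)
step 3: [delta@root] true

Answer: delta at root : (true || false)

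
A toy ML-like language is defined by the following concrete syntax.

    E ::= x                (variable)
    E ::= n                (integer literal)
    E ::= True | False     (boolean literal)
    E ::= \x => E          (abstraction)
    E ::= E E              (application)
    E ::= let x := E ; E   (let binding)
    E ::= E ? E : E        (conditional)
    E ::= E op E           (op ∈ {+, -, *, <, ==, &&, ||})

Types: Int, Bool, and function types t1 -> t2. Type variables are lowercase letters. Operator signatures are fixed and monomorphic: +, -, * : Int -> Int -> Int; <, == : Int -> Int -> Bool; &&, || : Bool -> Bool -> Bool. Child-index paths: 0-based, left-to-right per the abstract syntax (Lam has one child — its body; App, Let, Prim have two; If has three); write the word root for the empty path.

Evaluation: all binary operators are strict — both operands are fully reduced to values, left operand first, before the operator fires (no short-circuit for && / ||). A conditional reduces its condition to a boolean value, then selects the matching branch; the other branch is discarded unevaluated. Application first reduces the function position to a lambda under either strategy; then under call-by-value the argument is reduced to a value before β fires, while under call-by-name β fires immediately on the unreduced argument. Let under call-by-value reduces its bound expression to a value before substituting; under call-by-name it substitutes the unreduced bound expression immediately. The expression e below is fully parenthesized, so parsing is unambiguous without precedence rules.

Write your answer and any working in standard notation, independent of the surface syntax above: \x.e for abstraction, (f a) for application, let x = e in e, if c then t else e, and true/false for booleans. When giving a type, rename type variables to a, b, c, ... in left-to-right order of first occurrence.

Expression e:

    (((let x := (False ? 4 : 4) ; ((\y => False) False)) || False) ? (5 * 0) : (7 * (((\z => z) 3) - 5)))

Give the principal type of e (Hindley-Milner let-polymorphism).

Working:
  unify Bool ~ Bool
  unify Int ~ Int
let x : Int
\y._ : a -> Bool
  unify a -> Bool ~ Bool -> b
  unify a ~ Bool
  unify Bool ~ b
_ _ : Bool
  unify Bool ~ Bool
  unify Bool ~ Bool
  unify Bool ~ Bool
  unify Int ~ Int
  unify Int ~ Int
  unify Int ~ Int
z : c
\z._ : c -> c
  unify c -> c ~ Int -> d
  unify c ~ Int
  unify Int ~ d
_ _ : Int
  unify Int ~ Int
  unify Int ~ Int
  unify Int ~ Int
  unify Int ~ Int

Answer: Int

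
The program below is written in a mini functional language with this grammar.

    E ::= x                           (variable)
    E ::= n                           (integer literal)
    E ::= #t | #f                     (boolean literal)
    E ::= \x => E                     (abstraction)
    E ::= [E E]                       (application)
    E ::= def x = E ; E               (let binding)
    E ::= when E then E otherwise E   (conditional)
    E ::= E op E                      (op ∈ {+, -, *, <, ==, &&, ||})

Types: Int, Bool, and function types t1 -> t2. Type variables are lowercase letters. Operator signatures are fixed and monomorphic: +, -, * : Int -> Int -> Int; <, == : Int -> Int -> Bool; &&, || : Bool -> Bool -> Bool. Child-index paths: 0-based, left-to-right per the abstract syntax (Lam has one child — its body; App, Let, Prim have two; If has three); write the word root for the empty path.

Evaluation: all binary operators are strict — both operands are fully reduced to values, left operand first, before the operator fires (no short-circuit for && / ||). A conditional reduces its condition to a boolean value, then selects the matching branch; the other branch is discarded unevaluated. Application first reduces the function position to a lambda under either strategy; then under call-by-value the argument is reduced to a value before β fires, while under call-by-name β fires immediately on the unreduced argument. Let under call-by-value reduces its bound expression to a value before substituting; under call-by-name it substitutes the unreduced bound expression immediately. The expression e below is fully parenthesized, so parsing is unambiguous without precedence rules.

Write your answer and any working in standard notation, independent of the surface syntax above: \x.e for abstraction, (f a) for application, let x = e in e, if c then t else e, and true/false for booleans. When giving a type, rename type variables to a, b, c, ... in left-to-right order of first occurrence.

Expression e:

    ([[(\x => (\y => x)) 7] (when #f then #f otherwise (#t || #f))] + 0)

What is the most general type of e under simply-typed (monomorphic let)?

Answer: Int

Trace:
x : a
\y._ : b -> a
\x._ : a -> b -> a
  unify a -> b -> a ~ Int -> c
  unify a ~ Int
  unify b -> Int ~ c
_ _ : b -> Int
  unify Bool ~ Bool
  unify Bool ~ Bool
  unify Bool ~ Bool
  unify Bool ~ Bool
  unify b -> Int ~ Bool -> d
  unify b ~ Bool
  unify Int ~ d
_ _ : Int
  unify Int ~ Int
  unify Int ~ Int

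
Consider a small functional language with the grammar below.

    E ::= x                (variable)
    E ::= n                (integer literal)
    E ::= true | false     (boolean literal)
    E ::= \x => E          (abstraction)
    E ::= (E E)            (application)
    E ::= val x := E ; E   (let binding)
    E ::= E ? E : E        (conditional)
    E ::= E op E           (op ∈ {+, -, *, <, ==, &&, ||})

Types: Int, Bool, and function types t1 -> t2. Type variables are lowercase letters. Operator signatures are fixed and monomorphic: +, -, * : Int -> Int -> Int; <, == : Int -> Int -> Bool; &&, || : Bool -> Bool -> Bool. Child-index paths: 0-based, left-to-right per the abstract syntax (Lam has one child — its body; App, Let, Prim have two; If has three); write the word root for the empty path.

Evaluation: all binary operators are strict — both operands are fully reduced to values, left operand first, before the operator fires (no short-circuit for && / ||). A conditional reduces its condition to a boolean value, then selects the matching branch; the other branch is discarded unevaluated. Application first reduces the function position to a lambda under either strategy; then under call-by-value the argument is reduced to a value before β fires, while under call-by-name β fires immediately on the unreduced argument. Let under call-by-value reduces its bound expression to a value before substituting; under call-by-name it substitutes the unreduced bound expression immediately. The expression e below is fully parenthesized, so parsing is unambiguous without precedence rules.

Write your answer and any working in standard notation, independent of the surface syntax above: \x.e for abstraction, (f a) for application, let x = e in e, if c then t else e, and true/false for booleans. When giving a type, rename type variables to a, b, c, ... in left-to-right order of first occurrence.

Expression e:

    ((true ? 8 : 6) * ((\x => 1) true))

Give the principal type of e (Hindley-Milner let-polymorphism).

Trace:
  unify Bool ~ Bool
  unify Int ~ Int
  unify Int ~ Int
\x._ : a -> Int
  unify a -> Int ~ Bool -> b
  unify a ~ Bool
  unify Int ~ b
_ _ : Int
  unify Int ~ Int

Answer: Int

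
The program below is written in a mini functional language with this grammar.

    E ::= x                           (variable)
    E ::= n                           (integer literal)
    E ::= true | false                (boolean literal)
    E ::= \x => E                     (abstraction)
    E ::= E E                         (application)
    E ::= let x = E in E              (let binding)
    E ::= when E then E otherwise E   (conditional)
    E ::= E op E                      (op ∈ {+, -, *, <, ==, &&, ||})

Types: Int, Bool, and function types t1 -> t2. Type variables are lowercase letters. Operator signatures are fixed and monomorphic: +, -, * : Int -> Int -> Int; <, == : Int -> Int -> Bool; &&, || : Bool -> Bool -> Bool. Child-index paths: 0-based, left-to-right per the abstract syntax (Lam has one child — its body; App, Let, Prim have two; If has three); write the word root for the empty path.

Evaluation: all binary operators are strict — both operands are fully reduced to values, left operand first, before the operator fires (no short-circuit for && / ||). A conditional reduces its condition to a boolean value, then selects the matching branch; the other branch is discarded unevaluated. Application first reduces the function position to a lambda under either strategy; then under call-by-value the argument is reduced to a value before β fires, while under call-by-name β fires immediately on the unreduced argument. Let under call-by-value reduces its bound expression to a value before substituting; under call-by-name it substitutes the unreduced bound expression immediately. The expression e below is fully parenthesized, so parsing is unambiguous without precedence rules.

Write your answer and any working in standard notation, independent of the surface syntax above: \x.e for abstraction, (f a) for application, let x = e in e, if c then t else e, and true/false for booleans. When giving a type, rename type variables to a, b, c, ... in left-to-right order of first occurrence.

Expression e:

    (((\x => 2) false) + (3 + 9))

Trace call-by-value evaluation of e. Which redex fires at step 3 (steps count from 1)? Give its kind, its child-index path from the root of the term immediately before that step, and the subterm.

Answer: delta at root : (2 + 12)

Derivation:
step 0: (((\x.2) false) + (3 + 9))
step 1: [beta@0] (2 + (3 + 9))
step 2: [delta@1] (2 + 12)
step 3: [delta@root] 14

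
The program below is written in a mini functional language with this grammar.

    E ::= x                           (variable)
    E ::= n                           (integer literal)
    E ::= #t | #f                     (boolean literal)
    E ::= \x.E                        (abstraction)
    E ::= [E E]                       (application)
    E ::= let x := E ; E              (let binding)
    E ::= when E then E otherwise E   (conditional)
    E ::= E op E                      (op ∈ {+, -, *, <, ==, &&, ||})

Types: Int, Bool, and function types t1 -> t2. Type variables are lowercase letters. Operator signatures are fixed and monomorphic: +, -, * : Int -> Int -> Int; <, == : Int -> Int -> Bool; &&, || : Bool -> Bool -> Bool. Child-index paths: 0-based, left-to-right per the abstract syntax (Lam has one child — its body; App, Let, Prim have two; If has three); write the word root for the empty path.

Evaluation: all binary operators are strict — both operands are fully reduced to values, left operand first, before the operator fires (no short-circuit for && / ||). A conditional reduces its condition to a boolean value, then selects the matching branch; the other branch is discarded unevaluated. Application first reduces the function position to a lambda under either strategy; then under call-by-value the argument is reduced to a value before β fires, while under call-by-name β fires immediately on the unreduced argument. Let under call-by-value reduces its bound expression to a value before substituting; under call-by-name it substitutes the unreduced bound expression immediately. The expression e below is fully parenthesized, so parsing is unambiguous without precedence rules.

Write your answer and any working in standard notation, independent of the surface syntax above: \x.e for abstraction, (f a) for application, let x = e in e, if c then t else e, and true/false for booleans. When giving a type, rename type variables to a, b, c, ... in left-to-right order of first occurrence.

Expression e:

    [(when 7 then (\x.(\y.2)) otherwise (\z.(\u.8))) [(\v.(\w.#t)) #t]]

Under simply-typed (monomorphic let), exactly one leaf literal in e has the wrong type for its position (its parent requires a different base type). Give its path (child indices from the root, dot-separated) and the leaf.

Working:
  unify Int ~ Bool
  FAIL: mismatch Int ~ Bool

Answer: 0.0 : 7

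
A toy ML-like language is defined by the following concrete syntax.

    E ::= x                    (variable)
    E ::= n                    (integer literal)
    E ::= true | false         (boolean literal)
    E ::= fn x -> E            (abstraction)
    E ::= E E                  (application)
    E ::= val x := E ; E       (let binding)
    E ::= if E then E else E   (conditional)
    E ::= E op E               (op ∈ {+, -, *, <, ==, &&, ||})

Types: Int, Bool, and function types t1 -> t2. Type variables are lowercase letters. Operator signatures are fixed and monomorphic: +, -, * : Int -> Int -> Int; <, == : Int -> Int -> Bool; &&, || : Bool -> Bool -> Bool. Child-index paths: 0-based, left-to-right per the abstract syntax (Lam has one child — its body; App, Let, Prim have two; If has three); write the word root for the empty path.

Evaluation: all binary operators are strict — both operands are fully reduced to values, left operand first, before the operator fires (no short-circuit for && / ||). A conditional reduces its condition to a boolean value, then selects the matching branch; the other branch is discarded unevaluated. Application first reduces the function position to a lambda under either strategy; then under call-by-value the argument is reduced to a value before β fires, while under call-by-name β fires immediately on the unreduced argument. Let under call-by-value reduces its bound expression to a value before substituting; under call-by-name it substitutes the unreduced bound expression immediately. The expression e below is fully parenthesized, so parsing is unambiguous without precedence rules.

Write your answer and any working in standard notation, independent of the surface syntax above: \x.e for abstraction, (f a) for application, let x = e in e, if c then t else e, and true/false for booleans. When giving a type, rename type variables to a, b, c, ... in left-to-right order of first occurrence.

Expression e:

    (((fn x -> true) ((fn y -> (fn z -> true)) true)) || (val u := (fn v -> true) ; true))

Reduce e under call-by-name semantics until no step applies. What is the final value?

Derivation:
step 0: (((\x.true) ((\y.(\z.true)) true)) || (let u = (\v.true) in true))
step 1: [beta@0] (true || (let u = (\v.true) in true))
step 2: [let@1] (true || true)
step 3: [delta@root] true

Answer: true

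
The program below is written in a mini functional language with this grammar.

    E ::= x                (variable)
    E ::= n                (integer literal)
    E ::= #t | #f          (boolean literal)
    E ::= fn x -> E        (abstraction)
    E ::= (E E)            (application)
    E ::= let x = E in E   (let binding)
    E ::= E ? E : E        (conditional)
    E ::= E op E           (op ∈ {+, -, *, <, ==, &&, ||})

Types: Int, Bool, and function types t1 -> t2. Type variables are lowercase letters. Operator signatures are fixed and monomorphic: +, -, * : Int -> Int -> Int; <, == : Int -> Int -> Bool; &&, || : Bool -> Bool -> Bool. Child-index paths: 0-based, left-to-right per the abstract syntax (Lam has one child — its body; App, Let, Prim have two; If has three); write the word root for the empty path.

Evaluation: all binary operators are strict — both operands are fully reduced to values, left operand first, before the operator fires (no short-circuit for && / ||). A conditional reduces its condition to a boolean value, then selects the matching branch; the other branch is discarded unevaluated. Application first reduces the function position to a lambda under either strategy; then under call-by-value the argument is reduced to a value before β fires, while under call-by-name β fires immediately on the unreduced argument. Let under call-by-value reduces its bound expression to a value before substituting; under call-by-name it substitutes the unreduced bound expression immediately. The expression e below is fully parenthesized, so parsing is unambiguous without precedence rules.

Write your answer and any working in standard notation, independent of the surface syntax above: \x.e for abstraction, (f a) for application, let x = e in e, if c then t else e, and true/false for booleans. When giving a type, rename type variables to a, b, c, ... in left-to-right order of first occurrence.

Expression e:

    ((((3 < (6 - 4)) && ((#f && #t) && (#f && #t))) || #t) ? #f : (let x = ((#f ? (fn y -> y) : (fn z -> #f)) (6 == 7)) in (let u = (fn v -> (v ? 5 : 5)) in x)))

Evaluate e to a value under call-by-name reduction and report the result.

Answer: false

Trace:
step 0: (if (((3 < (6 - 4)) && ((false && true) && (false && true))) || true) then false else (let x = ((if false then (\y.y) else (\z.false)) (6 == 7)) in (let u = (\v.(if v then 5 else 5)) in x)))
step 1: [delta@0.0.0.1] (if (((3 < 2) && ((false && true) && (false && true))) || true) then false else (let x = ((if false then (\y.y) else (\z.false)) (6 == 7)) in (let u = (\v.(if v then 5 else 5)) in x)))
step 2: [delta@0.0.0] (if ((false && ((false && true) && (false && true))) || true) then false else (let x = ((if false then (\y.y) else (\z.false)) (6 == 7)) in (let u = (\v.(if v then 5 else 5)) in x)))
step 3: [delta@0.0.1.0] (if ((false && (false && (false && true))) || true) then false else (let x = ((if false then (\y.y) else (\z.false)) (6 == 7)) in (let u = (\v.(if v then 5 else 5)) in x)))
step 4: [delta@0.0.1.1] (if ((false && (false && false)) || true) then false else (let x = ((if false then (\y.y) else (\z.false)) (6 == 7)) in (let u = (\v.(if v then 5 else 5)) in x)))
step 5: [delta@0.0.1] (if ((false && false) || true) then false else (let x = ((if false then (\y.y) else (\z.false)) (6 == 7)) in (let u = (\v.(if v then 5 else 5)) in x)))
step 6: [delta@0.0] (if (false || true) then false else (let x = ((if false then (\y.y) else (\z.false)) (6 == 7)) in (let u = (\v.(if v then 5 else 5)) in x)))
step 7: [delta@0] (if true then false else (let x = ((if false then (\y.y) else (\z.false)) (6 == 7)) in (let u = (\v.(if v then 5 else 5)) in x)))
step 8: [if@root] false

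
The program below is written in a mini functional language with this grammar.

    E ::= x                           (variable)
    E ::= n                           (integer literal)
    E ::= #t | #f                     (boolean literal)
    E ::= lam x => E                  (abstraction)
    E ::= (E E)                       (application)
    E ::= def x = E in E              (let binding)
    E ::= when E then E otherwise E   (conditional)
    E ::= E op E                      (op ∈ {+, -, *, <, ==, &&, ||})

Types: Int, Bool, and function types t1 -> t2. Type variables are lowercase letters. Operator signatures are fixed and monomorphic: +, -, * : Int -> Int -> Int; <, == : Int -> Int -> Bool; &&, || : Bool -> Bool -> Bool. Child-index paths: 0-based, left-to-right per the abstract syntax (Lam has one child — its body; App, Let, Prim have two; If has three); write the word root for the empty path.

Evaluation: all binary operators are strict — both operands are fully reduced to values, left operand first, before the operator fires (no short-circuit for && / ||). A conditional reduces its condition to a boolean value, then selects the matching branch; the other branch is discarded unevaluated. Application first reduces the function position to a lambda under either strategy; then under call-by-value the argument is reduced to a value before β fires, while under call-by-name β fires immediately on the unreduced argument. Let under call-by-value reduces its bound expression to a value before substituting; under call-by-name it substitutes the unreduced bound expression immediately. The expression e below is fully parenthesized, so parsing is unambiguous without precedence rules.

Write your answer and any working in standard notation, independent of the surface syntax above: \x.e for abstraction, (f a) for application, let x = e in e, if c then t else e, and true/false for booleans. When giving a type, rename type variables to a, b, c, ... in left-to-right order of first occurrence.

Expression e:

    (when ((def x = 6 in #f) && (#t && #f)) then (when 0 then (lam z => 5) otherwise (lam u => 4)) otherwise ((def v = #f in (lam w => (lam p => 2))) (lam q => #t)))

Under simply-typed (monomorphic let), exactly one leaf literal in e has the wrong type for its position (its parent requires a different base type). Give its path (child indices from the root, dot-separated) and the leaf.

Working:
let x : Int
  unify Bool ~ Bool
  unify Bool ~ Bool
  unify Bool ~ Bool
  unify Bool ~ Bool
  unify Bool ~ Bool
  unify Int ~ Bool
  FAIL: mismatch Int ~ Bool

Answer: 1.0 : 0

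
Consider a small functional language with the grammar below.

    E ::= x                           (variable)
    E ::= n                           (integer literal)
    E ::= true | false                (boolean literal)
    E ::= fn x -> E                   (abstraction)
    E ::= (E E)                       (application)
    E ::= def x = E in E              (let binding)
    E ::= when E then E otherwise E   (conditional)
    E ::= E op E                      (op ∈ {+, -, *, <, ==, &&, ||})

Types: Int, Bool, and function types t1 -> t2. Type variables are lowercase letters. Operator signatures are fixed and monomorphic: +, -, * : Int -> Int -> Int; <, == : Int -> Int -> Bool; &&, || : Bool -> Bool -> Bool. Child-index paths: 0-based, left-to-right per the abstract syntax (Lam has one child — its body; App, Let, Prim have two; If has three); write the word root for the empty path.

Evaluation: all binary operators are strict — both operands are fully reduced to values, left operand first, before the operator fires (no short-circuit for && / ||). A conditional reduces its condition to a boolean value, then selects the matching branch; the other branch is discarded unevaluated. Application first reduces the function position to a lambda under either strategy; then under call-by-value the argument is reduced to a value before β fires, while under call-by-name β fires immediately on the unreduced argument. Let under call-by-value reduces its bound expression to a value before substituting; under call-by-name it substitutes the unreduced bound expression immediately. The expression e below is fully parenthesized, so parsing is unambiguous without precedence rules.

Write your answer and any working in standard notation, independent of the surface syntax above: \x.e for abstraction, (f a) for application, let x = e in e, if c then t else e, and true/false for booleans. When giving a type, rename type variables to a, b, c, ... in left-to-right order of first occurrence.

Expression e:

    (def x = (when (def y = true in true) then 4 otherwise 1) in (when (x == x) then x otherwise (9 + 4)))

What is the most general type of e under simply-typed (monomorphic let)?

Trace:
let y : Bool
  unify Bool ~ Bool
  unify Int ~ Int
let x : Int
x : Int
  unify Int ~ Int
x : Int
  unify Int ~ Int
  unify Bool ~ Bool
x : Int
  unify Int ~ Int
  unify Int ~ Int
  unify Int ~ Int

Answer: Int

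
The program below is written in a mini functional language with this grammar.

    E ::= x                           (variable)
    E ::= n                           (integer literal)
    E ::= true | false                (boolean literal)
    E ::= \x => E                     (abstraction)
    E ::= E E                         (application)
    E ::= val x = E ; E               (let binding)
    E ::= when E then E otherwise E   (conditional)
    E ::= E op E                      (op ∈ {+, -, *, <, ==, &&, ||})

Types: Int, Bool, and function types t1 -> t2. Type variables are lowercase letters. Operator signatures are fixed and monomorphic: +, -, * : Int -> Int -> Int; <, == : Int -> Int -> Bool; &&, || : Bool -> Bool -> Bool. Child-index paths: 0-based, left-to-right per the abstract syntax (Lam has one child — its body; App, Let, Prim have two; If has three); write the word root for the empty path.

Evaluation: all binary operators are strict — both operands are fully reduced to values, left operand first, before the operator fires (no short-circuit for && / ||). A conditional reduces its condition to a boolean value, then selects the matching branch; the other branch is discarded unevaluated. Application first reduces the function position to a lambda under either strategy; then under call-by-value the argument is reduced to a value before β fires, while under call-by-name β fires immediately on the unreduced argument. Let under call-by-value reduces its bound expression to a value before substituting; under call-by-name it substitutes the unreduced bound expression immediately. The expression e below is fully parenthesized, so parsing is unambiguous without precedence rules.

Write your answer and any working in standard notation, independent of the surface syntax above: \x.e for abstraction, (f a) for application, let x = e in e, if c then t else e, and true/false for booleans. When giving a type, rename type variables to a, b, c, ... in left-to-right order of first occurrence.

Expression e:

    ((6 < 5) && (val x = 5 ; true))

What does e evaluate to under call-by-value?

Working:
step 0: ((6 < 5) && (let x = 5 in true))
step 1: [delta@0] (false && (let x = 5 in true))
step 2: [let@1] (false && true)
step 3: [delta@root] false

Answer: false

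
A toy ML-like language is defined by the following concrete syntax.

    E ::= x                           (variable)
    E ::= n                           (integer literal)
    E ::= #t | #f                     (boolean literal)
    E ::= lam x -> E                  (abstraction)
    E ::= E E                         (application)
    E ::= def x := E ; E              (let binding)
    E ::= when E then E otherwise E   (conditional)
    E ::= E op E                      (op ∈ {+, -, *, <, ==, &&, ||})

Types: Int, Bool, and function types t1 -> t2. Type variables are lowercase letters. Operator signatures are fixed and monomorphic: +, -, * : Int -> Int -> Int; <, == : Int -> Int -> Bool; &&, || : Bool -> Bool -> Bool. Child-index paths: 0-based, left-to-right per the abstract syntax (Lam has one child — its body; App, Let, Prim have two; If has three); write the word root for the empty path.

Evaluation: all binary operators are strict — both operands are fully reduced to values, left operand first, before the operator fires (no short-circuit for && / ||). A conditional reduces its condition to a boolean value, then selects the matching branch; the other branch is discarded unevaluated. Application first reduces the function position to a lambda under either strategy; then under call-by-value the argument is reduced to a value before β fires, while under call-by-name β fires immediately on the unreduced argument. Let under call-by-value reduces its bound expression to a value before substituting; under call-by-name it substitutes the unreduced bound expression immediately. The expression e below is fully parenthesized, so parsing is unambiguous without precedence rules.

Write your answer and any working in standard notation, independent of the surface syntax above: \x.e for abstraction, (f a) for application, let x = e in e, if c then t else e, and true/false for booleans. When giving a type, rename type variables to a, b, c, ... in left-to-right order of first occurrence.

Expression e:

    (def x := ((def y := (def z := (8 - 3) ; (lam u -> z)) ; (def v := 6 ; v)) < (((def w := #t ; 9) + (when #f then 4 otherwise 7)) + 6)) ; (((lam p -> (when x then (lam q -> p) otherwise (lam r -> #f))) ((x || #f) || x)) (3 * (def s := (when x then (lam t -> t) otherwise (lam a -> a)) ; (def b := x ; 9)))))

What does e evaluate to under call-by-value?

Working:
step 0: (let x = ((let y = (let z = (8 - 3) in (\u.z)) in (let v = 6 in v)) < (((let w = true in 9) + (if false then 4 else 7)) + 6)) in (((\p.(if x then (\q.p) else (\r.false))) ((x || false) || x)) (3 * (let s = (if x then (\t.t) else (\a.a)) in (let b = x in 9)))))
step 1: [delta@0.0.0.0] (let x = ((let y = (let z = 5 in (\u.z)) in (let v = 6 in v)) < (((let w = true in 9) + (if false then 4 else 7)) + 6)) in (((\p.(if x then (\q.p) else (\r.false))) ((x || false) || x)) (3 * (let s = (if x then (\t.t) else (\a.a)) in (let b = x in 9)))))
step 2: [let@0.0.0] (let x = ((let y = (\u.5) in (let v = 6 in v)) < (((let w = true in 9) + (if false then 4 else 7)) + 6)) in (((\p.(if x then (\q.p) else (\r.false))) ((x || false) || x)) (3 * (let s = (if x then (\t.t) else (\a.a)) in (let b = x in 9)))))
step 3: [let@0.0] (let x = ((let v = 6 in v) < (((let w = true in 9) + (if false then 4 else 7)) + 6)) in (((\p.(if x then (\q.p) else (\r.false))) ((x || false) || x)) (3 * (let s = (if x then (\t.t) else (\a.a)) in (let b = x in 9)))))
step 4: [let@0.0] (let x = (6 < (((let w = true in 9) + (if false then 4 else 7)) + 6)) in (((\p.(if x then (\q.p) else (\r.false))) ((x || false) || x)) (3 * (let s = (if x then (\t.t) else (\a.a)) in (let b = x in 9)))))
step 5: [let@0.1.0.0] (let x = (6 < ((9 + (if false then 4 else 7)) + 6)) in (((\p.(if x then (\q.p) else (\r.false))) ((x || false) || x)) (3 * (let s = (if x then (\t.t) else (\a.a)) in (let b = x in 9)))))
step 6: [if@0.1.0.1] (let x = (6 < ((9 + 7) + 6)) in (((\p.(if x then (\q.p) else (\r.false))) ((x || false) || x)) (3 * (let s = (if x then (\t.t) else (\a.a)) in (let b = x in 9)))))
step 7: [delta@0.1.0] (let x = (6 < (16 + 6)) in (((\p.(if x then (\q.p) else (\r.false))) ((x || false) || x)) (3 * (let s = (if x then (\t.t) else (\a.a)) in (let b = x in 9)))))
step 8: [delta@0.1] (let x = (6 < 22) in (((\p.(if x then (\q.p) else (\r.false))) ((x || false) || x)) (3 * (let s = (if x then (\t.t) else (\a.a)) in (let b = x in 9)))))
step 9: [delta@0] (let x = true in (((\p.(if x then (\q.p) else (\r.false))) ((x || false) || x)) (3 * (let s = (if x then (\t.t) else (\a.a)) in (let b = x in 9)))))
step 10: [let@root] (((\p.(if true then (\q.p) else (\r.false))) ((true || false) || true)) (3 * (let s = (if true then (\t.t) else (\a.a)) in (let b = true in 9))))
step 11: [delta@0.1.0] (((\p.(if true then (\q.p) else (\r.false))) (true || true)) (3 * (let s = (if true then (\t.t) else (\a.a)) in (let b = true in 9))))
step 12: [delta@0.1] (((\p.(if true then (\q.p) else (\r.false))) true) (3 * (let s = (if true then (\t.t) else (\a.a)) in (let b = true in 9))))
step 13: [beta@0] ((if true then (\q.true) else (\r.false)) (3 * (let s = (if true then (\t.t) else (\a.a)) in (let b = true in 9))))
step 14: [if@0] ((\q.true) (3 * (let s = (if true then (\t.t) else (\a.a)) in (let b = true in 9))))
step 15: [if@1.1.0] ((\q.true) (3 * (let s = (\t.t) in (let b = true in 9))))
step 16: [let@1.1] ((\q.true) (3 * (let b = true in 9)))
step 17: [let@1.1] ((\q.true) (3 * 9))
step 18: [delta@1] ((\q.true) 27)
step 19: [beta@root] true

Answer: true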